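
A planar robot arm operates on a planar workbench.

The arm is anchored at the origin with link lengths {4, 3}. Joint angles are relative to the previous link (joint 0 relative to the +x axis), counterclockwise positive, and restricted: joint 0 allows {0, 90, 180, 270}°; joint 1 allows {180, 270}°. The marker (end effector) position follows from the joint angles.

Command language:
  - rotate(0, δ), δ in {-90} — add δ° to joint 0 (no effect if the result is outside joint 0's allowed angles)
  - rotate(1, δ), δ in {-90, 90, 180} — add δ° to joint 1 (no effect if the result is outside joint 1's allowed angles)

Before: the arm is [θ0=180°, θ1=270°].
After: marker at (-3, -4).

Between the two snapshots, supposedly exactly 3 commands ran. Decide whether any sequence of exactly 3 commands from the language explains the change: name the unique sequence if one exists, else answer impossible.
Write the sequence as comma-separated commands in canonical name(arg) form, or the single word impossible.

begin: [θ0=180°, θ1=270°]
step 1 (rotate(0, -90)): [θ0=90°, θ1=270°]
step 2 (rotate(0, -90)): [θ0=0°, θ1=270°]
step 3 (rotate(0, -90)): [θ0=270°, θ1=270°]
no other 3-command option fits: unique.

rotate(0, -90), rotate(0, -90), rotate(0, -90)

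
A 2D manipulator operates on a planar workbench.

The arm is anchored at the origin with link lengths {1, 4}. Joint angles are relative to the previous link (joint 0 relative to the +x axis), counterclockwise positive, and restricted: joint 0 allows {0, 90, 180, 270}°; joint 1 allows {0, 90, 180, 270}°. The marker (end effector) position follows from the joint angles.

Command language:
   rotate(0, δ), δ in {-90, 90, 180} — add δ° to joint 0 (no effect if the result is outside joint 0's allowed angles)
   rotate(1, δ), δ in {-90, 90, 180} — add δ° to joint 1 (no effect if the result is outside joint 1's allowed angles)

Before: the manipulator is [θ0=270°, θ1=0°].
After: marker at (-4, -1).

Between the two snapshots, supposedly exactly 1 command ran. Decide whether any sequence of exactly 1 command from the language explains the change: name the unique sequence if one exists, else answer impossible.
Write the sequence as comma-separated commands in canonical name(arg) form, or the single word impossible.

rotate(1, -90)

from: [θ0=270°, θ1=0°]
step 1 (rotate(1, -90)): [θ0=270°, θ1=270°]
no rival 1-sequence matches.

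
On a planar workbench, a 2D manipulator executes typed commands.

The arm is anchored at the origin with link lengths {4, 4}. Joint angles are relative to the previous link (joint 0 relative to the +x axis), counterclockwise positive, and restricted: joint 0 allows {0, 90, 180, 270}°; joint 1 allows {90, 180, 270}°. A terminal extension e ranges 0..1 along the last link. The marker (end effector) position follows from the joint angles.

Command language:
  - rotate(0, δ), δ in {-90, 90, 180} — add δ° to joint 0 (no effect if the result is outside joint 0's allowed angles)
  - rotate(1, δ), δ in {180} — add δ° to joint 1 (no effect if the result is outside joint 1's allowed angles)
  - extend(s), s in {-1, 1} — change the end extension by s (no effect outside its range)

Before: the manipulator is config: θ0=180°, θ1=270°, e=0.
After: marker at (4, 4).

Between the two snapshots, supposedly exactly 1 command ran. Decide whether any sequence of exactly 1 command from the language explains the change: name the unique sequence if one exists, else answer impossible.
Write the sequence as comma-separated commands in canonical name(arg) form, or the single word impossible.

rotate(0, -90)

from: config: θ0=180°, θ1=270°, e=0
1. rotate(0, -90) → config: θ0=90°, θ1=270°, e=0
uniquely the one of 6 1-step routes that fits.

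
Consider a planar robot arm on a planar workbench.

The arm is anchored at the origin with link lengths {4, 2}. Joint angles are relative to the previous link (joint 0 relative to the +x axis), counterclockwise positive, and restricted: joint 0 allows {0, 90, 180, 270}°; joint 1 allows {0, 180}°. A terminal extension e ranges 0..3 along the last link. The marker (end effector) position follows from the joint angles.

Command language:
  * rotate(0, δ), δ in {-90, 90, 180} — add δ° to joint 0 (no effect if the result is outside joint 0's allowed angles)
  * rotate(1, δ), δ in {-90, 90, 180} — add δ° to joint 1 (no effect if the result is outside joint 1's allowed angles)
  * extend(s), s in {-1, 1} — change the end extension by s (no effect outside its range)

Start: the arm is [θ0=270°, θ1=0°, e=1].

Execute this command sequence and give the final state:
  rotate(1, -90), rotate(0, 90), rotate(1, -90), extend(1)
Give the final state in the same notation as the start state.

t0: [θ0=270°, θ1=0°, e=1]
t=1 rotate(1, -90) ⇒ [θ0=270°, θ1=0°, e=1]
t=2 rotate(0, 90) ⇒ [θ0=0°, θ1=0°, e=1]
t=3 rotate(1, -90) ⇒ [θ0=0°, θ1=0°, e=1]
t=4 extend(1) ⇒ [θ0=0°, θ1=0°, e=2]

[θ0=0°, θ1=0°, e=2]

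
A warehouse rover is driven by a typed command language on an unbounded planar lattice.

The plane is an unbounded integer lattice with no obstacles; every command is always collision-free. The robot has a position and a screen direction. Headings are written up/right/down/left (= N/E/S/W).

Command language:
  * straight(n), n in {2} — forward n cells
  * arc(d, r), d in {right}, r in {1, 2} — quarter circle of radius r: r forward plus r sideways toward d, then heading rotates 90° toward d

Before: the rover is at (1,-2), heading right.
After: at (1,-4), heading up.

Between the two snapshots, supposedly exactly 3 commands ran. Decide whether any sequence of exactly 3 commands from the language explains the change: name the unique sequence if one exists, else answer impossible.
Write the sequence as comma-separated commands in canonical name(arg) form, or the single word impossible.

arc(right, 2), arc(right, 1), arc(right, 1)

key: position moved to (1,-4) AND the heading swung to N — translation plus rotation needed
from: at (1,-2), heading right
1. arc(right, 2) → at (3,-4), heading down
2. arc(right, 1) → at (2,-5), heading left
3. arc(right, 1) → at (1,-4), heading up
all 27 alternatives checked — unique.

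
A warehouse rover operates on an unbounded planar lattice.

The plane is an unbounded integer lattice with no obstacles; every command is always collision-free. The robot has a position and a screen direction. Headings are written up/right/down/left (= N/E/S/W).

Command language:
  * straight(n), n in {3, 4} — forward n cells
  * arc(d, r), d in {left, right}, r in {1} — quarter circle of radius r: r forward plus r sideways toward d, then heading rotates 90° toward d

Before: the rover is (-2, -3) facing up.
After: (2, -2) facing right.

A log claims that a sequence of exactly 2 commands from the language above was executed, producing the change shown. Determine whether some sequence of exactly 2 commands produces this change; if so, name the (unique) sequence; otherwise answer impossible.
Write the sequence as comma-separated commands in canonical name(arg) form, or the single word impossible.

arc(right, 1), straight(3)

key: order matters: swapping arc(right, 1) and straight(3) lands elsewhere
initial: (-2, -3) facing up
1. arc(right, 1) → (-1, -2) facing right
2. straight(3) → (2, -2) facing right
no other 2-command option fits: unique.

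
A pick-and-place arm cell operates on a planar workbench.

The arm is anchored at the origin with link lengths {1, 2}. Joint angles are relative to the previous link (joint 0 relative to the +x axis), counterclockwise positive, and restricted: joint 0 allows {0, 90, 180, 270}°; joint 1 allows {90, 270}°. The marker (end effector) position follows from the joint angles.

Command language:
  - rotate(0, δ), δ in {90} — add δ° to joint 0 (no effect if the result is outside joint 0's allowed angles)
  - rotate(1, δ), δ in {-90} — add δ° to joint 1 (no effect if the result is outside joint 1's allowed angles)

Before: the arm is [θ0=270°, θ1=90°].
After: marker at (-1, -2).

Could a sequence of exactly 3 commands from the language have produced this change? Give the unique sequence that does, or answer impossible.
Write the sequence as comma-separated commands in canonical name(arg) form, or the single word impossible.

rotate(0, 90), rotate(0, 90), rotate(0, 90)

from: [θ0=270°, θ1=90°]
1. rotate(0, 90) → [θ0=0°, θ1=90°]
2. rotate(0, 90) → [θ0=90°, θ1=90°]
3. rotate(0, 90) → [θ0=180°, θ1=90°]
no rival 3-sequence matches.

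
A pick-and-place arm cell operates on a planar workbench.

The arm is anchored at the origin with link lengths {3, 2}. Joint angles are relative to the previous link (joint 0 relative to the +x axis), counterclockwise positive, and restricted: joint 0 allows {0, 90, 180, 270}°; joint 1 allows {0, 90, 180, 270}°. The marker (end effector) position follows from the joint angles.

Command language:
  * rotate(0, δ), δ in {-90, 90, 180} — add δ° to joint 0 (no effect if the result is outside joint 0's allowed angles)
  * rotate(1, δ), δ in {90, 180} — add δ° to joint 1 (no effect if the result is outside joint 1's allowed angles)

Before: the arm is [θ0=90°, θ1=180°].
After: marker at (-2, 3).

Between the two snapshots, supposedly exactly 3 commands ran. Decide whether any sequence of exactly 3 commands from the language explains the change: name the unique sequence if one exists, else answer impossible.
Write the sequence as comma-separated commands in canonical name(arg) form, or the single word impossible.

rotate(1, 90), rotate(1, 90), rotate(1, 90)

start: [θ0=90°, θ1=180°]
[1] after rotate(1, 90): [θ0=90°, θ1=270°]
[2] after rotate(1, 90): [θ0=90°, θ1=0°]
[3] after rotate(1, 90): [θ0=90°, θ1=90°]
no rival 3-sequence matches.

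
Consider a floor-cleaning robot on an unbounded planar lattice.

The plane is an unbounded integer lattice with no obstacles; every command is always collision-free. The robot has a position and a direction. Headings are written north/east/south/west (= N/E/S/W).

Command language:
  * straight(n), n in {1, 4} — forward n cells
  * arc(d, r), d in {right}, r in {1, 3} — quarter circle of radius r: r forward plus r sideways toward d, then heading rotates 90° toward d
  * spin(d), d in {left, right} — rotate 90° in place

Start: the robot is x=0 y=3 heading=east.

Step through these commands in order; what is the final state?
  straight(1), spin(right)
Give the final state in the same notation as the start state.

x=1 y=3 heading=south

start: x=0 y=3 heading=east
[1] after straight(1): x=1 y=3 heading=east
[2] after spin(right): x=1 y=3 heading=south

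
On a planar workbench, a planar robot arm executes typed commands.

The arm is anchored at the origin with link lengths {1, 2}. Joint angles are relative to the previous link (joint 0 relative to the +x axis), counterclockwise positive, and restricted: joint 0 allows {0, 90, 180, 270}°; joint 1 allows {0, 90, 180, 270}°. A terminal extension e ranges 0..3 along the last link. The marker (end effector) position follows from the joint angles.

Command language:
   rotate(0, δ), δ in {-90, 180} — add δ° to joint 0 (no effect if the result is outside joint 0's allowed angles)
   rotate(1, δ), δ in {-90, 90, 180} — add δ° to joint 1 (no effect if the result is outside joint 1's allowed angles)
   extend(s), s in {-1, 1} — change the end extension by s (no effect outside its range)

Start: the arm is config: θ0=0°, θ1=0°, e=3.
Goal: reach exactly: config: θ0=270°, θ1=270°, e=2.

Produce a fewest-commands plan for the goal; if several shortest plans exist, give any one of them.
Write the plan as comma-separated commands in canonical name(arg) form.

extend(-1), rotate(1, -90), rotate(0, -90)

initial: config: θ0=0°, θ1=0°, e=3
1. extend(-1) → config: θ0=0°, θ1=0°, e=2
2. rotate(1, -90) → config: θ0=0°, θ1=270°, e=2
3. rotate(0, -90) → config: θ0=270°, θ1=270°, e=2
minimal: 3 command(s), checked below 3.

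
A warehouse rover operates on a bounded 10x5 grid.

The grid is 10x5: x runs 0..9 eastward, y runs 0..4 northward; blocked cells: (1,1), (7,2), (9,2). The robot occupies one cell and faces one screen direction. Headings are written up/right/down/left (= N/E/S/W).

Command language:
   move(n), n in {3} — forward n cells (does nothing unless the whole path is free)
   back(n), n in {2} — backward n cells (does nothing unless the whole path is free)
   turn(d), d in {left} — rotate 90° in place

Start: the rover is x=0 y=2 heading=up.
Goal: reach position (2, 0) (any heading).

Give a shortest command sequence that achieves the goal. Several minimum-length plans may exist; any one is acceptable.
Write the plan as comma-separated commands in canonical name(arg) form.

back(2), turn(left), back(2)

begin: x=0 y=2 heading=up
[1] after back(2): x=0 y=0 heading=up
[2] after turn(left): x=0 y=0 heading=left
[3] after back(2): x=2 y=0 heading=left
nothing shorter than 3 reaches the goal.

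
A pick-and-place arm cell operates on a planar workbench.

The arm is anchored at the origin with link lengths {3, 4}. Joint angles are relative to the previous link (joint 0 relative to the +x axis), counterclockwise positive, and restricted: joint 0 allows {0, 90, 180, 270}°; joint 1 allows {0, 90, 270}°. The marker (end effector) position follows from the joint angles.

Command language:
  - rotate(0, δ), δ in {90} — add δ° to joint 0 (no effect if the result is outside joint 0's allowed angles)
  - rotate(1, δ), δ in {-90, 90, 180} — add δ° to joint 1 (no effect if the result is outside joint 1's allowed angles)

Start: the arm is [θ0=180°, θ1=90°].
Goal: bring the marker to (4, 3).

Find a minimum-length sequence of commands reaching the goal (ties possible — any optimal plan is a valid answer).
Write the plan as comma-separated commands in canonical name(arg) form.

t0: [θ0=180°, θ1=90°]
step 1 (rotate(0, 90)): [θ0=270°, θ1=90°]
step 2 (rotate(0, 90)): [θ0=0°, θ1=90°]
step 3 (rotate(0, 90)): [θ0=90°, θ1=90°]
step 4 (rotate(1, 180)): [θ0=90°, θ1=270°]
shorter routes all fall short; 4 is best.

rotate(0, 90), rotate(0, 90), rotate(0, 90), rotate(1, 180)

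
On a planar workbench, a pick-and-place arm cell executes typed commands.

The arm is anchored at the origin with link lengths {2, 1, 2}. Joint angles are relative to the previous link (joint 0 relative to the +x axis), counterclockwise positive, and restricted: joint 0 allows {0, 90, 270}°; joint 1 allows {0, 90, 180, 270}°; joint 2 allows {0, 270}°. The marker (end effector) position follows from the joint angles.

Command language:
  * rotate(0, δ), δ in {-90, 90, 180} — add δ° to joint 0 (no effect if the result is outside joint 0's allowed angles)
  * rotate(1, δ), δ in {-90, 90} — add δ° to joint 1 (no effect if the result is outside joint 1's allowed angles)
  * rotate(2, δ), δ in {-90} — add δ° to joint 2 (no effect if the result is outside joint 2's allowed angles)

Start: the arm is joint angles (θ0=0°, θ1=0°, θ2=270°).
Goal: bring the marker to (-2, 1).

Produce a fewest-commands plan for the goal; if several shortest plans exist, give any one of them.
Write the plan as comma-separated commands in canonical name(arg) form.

rotate(1, 90), rotate(1, 90), rotate(0, 90)

begin: joint angles (θ0=0°, θ1=0°, θ2=270°)
[1] after rotate(1, 90): joint angles (θ0=0°, θ1=90°, θ2=270°)
[2] after rotate(1, 90): joint angles (θ0=0°, θ1=180°, θ2=270°)
[3] after rotate(0, 90): joint angles (θ0=90°, θ1=180°, θ2=270°)
shorter routes all fall short; 3 is best.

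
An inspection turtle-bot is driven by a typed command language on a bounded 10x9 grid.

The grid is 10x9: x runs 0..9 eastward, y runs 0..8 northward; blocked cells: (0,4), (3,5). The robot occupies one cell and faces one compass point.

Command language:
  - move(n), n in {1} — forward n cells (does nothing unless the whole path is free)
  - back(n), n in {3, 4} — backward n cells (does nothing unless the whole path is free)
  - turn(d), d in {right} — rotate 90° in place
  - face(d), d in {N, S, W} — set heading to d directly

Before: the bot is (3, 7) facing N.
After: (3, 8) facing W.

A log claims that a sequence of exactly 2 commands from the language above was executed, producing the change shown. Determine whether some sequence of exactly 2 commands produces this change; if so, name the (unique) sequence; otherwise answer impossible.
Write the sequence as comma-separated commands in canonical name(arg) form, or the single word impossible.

key: order matters: swapping move(1) and face(W) lands elsewhere
initial: (3, 7) facing N
1. move(1) → (3, 8) facing N
2. face(W) → (3, 8) facing W
no rival 2-sequence matches.

move(1), face(W)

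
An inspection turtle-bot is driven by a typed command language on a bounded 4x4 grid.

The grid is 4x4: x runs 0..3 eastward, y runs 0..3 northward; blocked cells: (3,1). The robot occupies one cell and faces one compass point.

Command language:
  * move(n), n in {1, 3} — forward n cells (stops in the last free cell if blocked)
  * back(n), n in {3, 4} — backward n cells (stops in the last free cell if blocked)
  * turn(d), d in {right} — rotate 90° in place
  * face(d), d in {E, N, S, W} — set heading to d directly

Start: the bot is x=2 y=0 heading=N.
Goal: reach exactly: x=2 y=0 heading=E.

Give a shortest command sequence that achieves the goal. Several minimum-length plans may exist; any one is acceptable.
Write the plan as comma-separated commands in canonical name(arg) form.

initial: x=2 y=0 heading=N
step 1 (turn(right)): x=2 y=0 heading=E
shorter routes all fall short; 1 is best.

turn(right)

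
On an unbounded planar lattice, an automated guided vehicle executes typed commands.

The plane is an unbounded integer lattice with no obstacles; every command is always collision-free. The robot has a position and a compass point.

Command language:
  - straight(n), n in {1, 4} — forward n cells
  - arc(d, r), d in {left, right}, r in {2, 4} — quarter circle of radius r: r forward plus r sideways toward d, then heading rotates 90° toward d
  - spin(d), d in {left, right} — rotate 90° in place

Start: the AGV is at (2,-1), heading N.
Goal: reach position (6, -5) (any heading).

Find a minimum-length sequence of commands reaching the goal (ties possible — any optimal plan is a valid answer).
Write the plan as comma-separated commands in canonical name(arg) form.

from: at (2,-1), heading N
step 1 (spin(right)): at (2,-1), heading E
step 2 (arc(right, 4)): at (6,-5), heading S
shorter routes all fall short; 2 is best.

spin(right), arc(right, 4)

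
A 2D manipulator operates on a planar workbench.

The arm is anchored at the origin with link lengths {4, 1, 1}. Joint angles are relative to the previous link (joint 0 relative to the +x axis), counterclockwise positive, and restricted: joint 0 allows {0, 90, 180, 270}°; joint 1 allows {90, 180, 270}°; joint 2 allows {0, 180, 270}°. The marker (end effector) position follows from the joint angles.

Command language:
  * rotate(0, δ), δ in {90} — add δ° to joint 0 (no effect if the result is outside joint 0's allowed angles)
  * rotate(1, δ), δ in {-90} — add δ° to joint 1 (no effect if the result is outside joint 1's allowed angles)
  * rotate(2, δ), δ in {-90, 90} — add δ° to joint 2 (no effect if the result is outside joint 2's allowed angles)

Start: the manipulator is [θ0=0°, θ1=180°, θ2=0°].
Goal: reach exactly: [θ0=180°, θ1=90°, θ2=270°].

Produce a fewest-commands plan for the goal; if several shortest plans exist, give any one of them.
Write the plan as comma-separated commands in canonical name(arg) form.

rotate(1, -90), rotate(0, 90), rotate(0, 90), rotate(2, -90)

initial: [θ0=0°, θ1=180°, θ2=0°]
t=1 rotate(1, -90) ⇒ [θ0=0°, θ1=90°, θ2=0°]
t=2 rotate(0, 90) ⇒ [θ0=90°, θ1=90°, θ2=0°]
t=3 rotate(0, 90) ⇒ [θ0=180°, θ1=90°, θ2=0°]
t=4 rotate(2, -90) ⇒ [θ0=180°, θ1=90°, θ2=270°]
shorter routes all fall short; 4 is best.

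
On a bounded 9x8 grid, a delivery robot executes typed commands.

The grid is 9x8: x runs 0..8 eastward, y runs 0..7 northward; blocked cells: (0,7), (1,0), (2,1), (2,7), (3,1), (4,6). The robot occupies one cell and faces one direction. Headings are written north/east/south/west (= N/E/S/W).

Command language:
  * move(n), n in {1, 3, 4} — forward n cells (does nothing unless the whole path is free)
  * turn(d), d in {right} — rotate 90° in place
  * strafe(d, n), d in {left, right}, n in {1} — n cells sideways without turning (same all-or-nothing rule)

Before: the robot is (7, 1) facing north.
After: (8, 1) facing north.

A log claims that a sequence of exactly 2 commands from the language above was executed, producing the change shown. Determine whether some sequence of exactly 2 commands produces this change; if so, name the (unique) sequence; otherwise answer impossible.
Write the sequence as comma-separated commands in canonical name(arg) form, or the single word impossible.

key: the second strafe(right, 1) would leave the grid, so it does nothing
t0: (7, 1) facing north
step 1 (strafe(right, 1)): (8, 1) facing north
step 2 (strafe(right, 1)): (8, 1) facing north
no other 2-command option fits: unique.

strafe(right, 1), strafe(right, 1)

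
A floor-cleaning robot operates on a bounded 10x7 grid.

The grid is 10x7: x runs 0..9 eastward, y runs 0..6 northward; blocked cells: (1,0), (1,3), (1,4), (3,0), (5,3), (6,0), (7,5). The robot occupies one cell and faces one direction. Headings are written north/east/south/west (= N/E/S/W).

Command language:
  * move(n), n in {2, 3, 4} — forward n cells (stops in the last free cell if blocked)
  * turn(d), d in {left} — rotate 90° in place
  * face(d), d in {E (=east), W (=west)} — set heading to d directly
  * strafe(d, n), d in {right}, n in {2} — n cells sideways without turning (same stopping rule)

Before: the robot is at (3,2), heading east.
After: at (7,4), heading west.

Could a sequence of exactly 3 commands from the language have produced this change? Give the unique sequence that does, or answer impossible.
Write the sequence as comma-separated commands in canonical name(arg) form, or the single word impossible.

key: position moved to (7,4) AND the heading swung to W — translation plus rotation needed
from: at (3,2), heading east
t=1 move(4) ⇒ at (7,2), heading east
t=2 face(W) ⇒ at (7,2), heading west
t=3 strafe(right, 2) ⇒ at (7,4), heading west
uniquely the one of 343 3-step routes that fits.

move(4), face(W), strafe(right, 2)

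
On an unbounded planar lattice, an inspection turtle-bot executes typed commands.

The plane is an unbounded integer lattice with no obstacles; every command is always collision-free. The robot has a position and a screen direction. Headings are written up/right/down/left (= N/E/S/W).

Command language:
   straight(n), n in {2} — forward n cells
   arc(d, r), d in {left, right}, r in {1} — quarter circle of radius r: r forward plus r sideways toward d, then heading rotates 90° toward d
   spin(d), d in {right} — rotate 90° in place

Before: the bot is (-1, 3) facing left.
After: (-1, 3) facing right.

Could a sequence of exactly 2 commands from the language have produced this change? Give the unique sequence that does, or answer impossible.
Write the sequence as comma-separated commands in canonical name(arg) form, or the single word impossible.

spin(right), spin(right)

key: parked at (-1,3) the whole time — nothing moves the robot
start: (-1, 3) facing left
1. spin(right) → (-1, 3) facing up
2. spin(right) → (-1, 3) facing right
no rival 2-sequence matches.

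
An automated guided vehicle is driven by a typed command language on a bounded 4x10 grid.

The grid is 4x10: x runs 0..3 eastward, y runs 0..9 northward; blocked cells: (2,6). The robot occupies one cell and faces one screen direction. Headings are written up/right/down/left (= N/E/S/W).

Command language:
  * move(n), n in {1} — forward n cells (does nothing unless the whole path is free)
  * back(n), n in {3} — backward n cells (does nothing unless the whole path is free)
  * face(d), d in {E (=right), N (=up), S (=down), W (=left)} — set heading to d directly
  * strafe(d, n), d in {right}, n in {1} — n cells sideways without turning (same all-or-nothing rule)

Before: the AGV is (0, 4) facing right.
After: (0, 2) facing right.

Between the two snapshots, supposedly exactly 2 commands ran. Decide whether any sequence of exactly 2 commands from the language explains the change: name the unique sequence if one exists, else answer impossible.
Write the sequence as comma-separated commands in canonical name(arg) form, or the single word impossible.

key: heading stays E — no command in the sequence turns
t0: (0, 4) facing right
1. strafe(right, 1) → (0, 3) facing right
2. strafe(right, 1) → (0, 2) facing right
uniquely the one of 49 2-step routes that fits.

strafe(right, 1), strafe(right, 1)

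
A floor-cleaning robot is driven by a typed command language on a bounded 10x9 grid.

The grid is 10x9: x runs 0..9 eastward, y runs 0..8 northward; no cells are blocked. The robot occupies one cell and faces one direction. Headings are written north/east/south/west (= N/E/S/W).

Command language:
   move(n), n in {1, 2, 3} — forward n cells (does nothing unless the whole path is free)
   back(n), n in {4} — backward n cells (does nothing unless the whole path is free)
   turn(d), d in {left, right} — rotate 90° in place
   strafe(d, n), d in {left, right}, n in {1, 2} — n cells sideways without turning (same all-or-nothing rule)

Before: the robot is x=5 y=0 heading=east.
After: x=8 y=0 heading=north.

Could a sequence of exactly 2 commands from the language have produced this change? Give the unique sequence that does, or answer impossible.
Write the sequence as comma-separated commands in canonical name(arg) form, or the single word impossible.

move(3), turn(left)

key: cell and facing (now N) both changed — the 2 commands mix motion and turning
start: x=5 y=0 heading=east
1. move(3) → x=8 y=0 heading=east
2. turn(left) → x=8 y=0 heading=north
all 100 alternatives checked — unique.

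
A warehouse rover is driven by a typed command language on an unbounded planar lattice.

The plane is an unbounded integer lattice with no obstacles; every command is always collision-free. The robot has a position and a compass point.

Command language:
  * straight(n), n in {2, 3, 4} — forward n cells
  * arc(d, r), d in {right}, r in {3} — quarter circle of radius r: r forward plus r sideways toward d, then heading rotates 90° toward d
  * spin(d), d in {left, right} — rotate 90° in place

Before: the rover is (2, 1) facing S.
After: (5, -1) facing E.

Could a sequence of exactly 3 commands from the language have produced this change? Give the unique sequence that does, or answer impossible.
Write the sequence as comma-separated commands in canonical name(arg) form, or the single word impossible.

key: running straight(3) before straight(2) would end elsewhere — order is forced
start: (2, 1) facing S
step 1 (straight(2)): (2, -1) facing S
step 2 (spin(left)): (2, -1) facing E
step 3 (straight(3)): (5, -1) facing E
uniquely the one of 216 3-step routes that fits.

straight(2), spin(left), straight(3)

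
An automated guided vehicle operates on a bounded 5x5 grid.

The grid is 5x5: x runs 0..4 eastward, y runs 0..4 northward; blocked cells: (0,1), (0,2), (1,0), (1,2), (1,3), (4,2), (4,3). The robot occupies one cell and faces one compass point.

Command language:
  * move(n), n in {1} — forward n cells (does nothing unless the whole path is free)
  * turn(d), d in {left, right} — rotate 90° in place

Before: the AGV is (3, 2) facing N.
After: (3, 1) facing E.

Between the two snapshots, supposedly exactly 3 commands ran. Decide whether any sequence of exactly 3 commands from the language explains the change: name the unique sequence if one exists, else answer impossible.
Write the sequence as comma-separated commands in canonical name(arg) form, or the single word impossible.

impossible

checked all 3-command options: none fits.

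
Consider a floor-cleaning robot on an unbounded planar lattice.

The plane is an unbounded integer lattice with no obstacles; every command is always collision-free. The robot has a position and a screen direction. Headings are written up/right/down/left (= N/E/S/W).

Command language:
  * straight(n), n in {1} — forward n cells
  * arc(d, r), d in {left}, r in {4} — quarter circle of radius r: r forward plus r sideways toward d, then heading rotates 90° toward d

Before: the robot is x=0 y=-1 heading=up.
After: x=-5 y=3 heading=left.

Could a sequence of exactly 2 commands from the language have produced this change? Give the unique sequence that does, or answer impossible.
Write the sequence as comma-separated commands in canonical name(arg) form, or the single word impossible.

arc(left, 4), straight(1)

key: running straight(1) before arc(left, 4) would end elsewhere — order is forced
initial: x=0 y=-1 heading=up
t=1 arc(left, 4) ⇒ x=-4 y=3 heading=left
t=2 straight(1) ⇒ x=-5 y=3 heading=left
uniquely the one of 4 2-step routes that fits.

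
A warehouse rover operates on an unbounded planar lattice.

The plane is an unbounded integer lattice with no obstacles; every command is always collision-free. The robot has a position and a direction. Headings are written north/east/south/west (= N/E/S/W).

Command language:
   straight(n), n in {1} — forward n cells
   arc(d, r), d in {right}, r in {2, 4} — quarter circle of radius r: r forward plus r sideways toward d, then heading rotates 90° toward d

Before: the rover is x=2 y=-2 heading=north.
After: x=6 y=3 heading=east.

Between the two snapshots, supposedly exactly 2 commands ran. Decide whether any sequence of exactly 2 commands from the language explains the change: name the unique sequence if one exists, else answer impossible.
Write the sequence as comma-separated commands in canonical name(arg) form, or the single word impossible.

straight(1), arc(right, 4)

key: position moved to (6,3) AND the heading swung to E — translation plus rotation needed
from: x=2 y=-2 heading=north
[1] after straight(1): x=2 y=-1 heading=north
[2] after arc(right, 4): x=6 y=3 heading=east
no other 2-command option fits: unique.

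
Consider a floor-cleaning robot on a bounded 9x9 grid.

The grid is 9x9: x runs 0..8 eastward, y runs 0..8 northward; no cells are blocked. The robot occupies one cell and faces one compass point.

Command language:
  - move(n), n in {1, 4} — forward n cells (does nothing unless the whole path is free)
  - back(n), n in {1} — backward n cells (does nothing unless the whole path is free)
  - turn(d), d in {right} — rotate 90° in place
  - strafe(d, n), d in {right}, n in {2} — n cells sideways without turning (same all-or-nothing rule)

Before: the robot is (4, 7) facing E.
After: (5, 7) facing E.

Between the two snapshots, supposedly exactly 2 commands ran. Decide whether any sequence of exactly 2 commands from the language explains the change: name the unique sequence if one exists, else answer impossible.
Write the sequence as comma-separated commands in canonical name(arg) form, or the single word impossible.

key: move(4) would leave the grid, so it does nothing
from: (4, 7) facing E
[1] after move(1): (5, 7) facing E
[2] after move(4): (5, 7) facing E
uniquely the one of 25 2-step routes that fits.

move(1), move(4)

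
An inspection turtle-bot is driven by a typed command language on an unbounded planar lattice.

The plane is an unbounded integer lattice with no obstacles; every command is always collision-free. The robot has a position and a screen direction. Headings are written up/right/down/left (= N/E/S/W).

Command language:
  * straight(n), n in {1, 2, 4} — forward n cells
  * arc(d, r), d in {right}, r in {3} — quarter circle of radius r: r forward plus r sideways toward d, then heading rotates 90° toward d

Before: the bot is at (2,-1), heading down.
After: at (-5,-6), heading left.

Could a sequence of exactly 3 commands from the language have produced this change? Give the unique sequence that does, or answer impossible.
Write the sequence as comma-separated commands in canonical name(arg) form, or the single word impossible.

straight(2), arc(right, 3), straight(4)

key: position moved to (-5,-6) AND the heading swung to W — translation plus rotation needed
t0: at (2,-1), heading down
t=1 straight(2) ⇒ at (2,-3), heading down
t=2 arc(right, 3) ⇒ at (-1,-6), heading left
t=3 straight(4) ⇒ at (-5,-6), heading left
uniquely the one of 64 3-step routes that fits.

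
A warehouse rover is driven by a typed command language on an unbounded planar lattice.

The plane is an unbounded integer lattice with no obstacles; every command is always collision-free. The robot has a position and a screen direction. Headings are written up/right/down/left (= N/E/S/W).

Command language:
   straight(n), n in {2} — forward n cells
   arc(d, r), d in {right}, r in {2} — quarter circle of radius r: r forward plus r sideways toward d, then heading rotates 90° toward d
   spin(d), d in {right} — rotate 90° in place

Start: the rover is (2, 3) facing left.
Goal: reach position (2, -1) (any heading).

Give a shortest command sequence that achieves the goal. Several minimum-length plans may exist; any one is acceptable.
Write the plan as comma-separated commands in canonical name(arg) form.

begin: (2, 3) facing left
step 1 (spin(right)): (2, 3) facing up
step 2 (spin(right)): (2, 3) facing right
step 3 (arc(right, 2)): (4, 1) facing down
step 4 (arc(right, 2)): (2, -1) facing left
minimal: 4 command(s), checked below 4.

spin(right), spin(right), arc(right, 2), arc(right, 2)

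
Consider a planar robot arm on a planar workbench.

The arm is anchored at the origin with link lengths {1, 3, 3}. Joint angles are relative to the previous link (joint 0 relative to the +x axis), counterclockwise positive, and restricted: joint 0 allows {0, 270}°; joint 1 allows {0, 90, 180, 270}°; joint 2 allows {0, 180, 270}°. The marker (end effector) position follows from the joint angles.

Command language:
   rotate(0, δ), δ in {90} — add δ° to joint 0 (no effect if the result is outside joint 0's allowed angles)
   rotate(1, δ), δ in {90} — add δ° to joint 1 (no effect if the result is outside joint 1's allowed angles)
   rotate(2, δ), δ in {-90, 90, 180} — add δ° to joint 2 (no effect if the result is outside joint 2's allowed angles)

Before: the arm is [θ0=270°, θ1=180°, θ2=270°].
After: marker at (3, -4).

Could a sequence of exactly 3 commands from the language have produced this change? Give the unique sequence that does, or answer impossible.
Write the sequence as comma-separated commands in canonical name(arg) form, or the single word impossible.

from: [θ0=270°, θ1=180°, θ2=270°]
1. rotate(1, 90) → [θ0=270°, θ1=270°, θ2=270°]
2. rotate(1, 90) → [θ0=270°, θ1=0°, θ2=270°]
3. rotate(1, 90) → [θ0=270°, θ1=90°, θ2=270°]
uniquely the one of 125 3-step routes that fits.

rotate(1, 90), rotate(1, 90), rotate(1, 90)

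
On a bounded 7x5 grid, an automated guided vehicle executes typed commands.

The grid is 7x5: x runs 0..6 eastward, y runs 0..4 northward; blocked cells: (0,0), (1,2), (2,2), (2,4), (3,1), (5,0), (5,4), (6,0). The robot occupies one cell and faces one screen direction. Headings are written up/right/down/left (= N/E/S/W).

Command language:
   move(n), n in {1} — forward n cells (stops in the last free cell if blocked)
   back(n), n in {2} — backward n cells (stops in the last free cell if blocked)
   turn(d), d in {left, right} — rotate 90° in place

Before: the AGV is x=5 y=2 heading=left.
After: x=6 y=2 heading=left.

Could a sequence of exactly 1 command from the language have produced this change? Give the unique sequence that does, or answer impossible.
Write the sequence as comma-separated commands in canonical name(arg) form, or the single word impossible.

back(2)

key: back(2) runs into the grid edge before its full distance
initial: x=5 y=2 heading=left
step 1 (back(2)): x=6 y=2 heading=left
all 4 alternatives checked — unique.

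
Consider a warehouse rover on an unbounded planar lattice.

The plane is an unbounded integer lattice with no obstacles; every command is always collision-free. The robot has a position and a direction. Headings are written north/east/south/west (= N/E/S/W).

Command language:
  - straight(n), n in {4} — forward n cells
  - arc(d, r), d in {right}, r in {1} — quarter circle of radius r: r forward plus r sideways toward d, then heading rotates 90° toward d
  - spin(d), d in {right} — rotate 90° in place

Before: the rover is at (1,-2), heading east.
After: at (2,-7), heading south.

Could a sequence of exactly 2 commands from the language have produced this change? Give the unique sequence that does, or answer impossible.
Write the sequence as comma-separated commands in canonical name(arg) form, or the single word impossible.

key: order matters: swapping arc(right, 1) and straight(4) lands elsewhere
from: at (1,-2), heading east
1. arc(right, 1) → at (2,-3), heading south
2. straight(4) → at (2,-7), heading south
no rival 2-sequence matches.

arc(right, 1), straight(4)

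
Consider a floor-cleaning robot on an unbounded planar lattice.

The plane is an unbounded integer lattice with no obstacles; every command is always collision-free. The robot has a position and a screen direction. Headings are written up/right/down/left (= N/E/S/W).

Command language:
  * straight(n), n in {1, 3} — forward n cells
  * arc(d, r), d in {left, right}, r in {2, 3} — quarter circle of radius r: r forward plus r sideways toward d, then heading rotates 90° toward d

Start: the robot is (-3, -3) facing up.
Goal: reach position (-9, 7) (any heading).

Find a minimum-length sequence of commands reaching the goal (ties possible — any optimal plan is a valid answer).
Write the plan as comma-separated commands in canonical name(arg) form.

start: (-3, -3) facing up
[1] after arc(left, 3): (-6, 0) facing left
[2] after arc(right, 3): (-9, 3) facing up
[3] after straight(3): (-9, 6) facing up
[4] after straight(1): (-9, 7) facing up
nothing shorter than 4 reaches the goal.

arc(left, 3), arc(right, 3), straight(3), straight(1)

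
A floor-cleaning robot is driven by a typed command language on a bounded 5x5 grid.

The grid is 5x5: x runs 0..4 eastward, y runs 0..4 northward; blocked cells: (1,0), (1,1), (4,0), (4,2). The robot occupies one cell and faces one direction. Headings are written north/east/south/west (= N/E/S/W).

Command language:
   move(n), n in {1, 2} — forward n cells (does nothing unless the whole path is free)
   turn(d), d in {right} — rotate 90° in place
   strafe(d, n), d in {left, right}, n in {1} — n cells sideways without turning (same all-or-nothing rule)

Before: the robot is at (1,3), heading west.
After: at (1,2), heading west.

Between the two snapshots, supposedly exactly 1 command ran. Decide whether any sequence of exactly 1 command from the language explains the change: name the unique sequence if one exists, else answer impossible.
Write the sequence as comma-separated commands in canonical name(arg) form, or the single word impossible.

strafe(left, 1)

key: still facing W — the one step turns nothing
begin: at (1,3), heading west
t=1 strafe(left, 1) ⇒ at (1,2), heading west
no rival 1-sequence matches.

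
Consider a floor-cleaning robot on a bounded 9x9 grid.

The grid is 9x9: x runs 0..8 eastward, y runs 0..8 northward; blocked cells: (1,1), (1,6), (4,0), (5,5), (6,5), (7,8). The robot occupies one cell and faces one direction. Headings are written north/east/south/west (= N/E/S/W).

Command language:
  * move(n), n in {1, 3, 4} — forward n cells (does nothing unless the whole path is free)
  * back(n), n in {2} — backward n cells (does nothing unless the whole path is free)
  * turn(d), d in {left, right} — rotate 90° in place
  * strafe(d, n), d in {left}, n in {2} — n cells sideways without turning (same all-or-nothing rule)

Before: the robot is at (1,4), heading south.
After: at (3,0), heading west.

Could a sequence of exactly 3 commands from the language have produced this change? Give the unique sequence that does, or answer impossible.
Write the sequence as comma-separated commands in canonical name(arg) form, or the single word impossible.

key: running turn(right) before strafe(left, 2) would end elsewhere — order is forced
begin: at (1,4), heading south
[1] after strafe(left, 2): at (3,4), heading south
[2] after move(4): at (3,0), heading south
[3] after turn(right): at (3,0), heading west
no other 3-command option fits: unique.

strafe(left, 2), move(4), turn(right)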